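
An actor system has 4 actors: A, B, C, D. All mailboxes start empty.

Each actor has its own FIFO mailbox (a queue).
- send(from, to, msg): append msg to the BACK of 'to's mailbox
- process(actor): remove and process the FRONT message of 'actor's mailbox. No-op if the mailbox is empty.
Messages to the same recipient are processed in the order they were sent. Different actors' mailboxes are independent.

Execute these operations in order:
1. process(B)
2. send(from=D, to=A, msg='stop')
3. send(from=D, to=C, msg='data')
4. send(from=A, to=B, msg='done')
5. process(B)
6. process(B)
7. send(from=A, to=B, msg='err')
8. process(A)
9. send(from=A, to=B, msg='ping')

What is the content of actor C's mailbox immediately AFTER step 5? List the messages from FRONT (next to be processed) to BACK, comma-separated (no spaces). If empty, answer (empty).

After 1 (process(B)): A:[] B:[] C:[] D:[]
After 2 (send(from=D, to=A, msg='stop')): A:[stop] B:[] C:[] D:[]
After 3 (send(from=D, to=C, msg='data')): A:[stop] B:[] C:[data] D:[]
After 4 (send(from=A, to=B, msg='done')): A:[stop] B:[done] C:[data] D:[]
After 5 (process(B)): A:[stop] B:[] C:[data] D:[]

data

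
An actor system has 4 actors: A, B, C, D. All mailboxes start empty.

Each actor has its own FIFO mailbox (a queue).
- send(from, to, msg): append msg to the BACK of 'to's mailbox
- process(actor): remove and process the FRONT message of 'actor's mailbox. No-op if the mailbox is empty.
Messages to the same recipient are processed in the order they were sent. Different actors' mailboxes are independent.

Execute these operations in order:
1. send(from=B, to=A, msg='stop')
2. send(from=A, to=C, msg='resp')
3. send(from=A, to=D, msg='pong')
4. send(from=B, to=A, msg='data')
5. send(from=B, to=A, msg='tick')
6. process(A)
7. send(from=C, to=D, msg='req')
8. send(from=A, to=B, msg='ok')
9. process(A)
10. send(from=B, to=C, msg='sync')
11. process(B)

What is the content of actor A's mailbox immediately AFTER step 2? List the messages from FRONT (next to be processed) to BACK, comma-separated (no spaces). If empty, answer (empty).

After 1 (send(from=B, to=A, msg='stop')): A:[stop] B:[] C:[] D:[]
After 2 (send(from=A, to=C, msg='resp')): A:[stop] B:[] C:[resp] D:[]

stop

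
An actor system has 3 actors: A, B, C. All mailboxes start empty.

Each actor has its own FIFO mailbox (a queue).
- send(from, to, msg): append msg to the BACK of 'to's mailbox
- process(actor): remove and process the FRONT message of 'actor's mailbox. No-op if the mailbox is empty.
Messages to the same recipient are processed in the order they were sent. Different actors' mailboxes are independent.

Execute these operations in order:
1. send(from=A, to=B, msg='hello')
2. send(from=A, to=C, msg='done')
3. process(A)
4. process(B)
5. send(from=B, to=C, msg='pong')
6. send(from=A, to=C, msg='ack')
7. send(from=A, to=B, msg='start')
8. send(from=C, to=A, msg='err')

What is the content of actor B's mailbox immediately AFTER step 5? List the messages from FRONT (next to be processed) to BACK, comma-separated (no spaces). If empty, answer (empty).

After 1 (send(from=A, to=B, msg='hello')): A:[] B:[hello] C:[]
After 2 (send(from=A, to=C, msg='done')): A:[] B:[hello] C:[done]
After 3 (process(A)): A:[] B:[hello] C:[done]
After 4 (process(B)): A:[] B:[] C:[done]
After 5 (send(from=B, to=C, msg='pong')): A:[] B:[] C:[done,pong]

(empty)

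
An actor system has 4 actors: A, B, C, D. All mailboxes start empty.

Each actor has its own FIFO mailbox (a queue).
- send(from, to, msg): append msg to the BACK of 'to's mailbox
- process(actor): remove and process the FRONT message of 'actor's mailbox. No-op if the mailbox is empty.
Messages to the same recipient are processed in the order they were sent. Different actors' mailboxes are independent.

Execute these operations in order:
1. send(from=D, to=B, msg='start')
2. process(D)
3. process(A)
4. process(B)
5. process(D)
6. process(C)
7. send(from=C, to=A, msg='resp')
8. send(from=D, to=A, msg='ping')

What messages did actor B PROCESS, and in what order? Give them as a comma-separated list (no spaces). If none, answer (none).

Answer: start

Derivation:
After 1 (send(from=D, to=B, msg='start')): A:[] B:[start] C:[] D:[]
After 2 (process(D)): A:[] B:[start] C:[] D:[]
After 3 (process(A)): A:[] B:[start] C:[] D:[]
After 4 (process(B)): A:[] B:[] C:[] D:[]
After 5 (process(D)): A:[] B:[] C:[] D:[]
After 6 (process(C)): A:[] B:[] C:[] D:[]
After 7 (send(from=C, to=A, msg='resp')): A:[resp] B:[] C:[] D:[]
After 8 (send(from=D, to=A, msg='ping')): A:[resp,ping] B:[] C:[] D:[]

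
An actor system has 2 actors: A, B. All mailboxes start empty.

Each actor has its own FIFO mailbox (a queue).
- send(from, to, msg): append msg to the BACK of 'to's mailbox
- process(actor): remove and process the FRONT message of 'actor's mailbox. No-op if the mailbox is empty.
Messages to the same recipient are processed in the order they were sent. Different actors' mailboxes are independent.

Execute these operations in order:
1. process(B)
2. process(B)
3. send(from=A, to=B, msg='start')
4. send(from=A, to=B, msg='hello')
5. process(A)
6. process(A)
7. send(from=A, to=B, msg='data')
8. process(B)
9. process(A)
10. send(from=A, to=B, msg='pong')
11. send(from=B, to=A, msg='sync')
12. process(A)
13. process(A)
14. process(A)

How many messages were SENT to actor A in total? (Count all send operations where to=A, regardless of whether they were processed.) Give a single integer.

Answer: 1

Derivation:
After 1 (process(B)): A:[] B:[]
After 2 (process(B)): A:[] B:[]
After 3 (send(from=A, to=B, msg='start')): A:[] B:[start]
After 4 (send(from=A, to=B, msg='hello')): A:[] B:[start,hello]
After 5 (process(A)): A:[] B:[start,hello]
After 6 (process(A)): A:[] B:[start,hello]
After 7 (send(from=A, to=B, msg='data')): A:[] B:[start,hello,data]
After 8 (process(B)): A:[] B:[hello,data]
After 9 (process(A)): A:[] B:[hello,data]
After 10 (send(from=A, to=B, msg='pong')): A:[] B:[hello,data,pong]
After 11 (send(from=B, to=A, msg='sync')): A:[sync] B:[hello,data,pong]
After 12 (process(A)): A:[] B:[hello,data,pong]
After 13 (process(A)): A:[] B:[hello,data,pong]
After 14 (process(A)): A:[] B:[hello,data,pong]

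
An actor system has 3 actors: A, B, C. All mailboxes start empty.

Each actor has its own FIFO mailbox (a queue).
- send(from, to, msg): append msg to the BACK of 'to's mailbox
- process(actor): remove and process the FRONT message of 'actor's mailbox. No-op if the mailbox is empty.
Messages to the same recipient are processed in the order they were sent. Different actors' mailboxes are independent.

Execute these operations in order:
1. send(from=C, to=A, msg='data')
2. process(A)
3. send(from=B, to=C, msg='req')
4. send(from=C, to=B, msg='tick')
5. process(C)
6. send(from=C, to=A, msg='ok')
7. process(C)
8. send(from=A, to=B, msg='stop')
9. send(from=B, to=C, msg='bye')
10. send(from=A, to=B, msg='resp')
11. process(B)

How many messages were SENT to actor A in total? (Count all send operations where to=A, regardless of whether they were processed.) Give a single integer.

After 1 (send(from=C, to=A, msg='data')): A:[data] B:[] C:[]
After 2 (process(A)): A:[] B:[] C:[]
After 3 (send(from=B, to=C, msg='req')): A:[] B:[] C:[req]
After 4 (send(from=C, to=B, msg='tick')): A:[] B:[tick] C:[req]
After 5 (process(C)): A:[] B:[tick] C:[]
After 6 (send(from=C, to=A, msg='ok')): A:[ok] B:[tick] C:[]
After 7 (process(C)): A:[ok] B:[tick] C:[]
After 8 (send(from=A, to=B, msg='stop')): A:[ok] B:[tick,stop] C:[]
After 9 (send(from=B, to=C, msg='bye')): A:[ok] B:[tick,stop] C:[bye]
After 10 (send(from=A, to=B, msg='resp')): A:[ok] B:[tick,stop,resp] C:[bye]
After 11 (process(B)): A:[ok] B:[stop,resp] C:[bye]

Answer: 2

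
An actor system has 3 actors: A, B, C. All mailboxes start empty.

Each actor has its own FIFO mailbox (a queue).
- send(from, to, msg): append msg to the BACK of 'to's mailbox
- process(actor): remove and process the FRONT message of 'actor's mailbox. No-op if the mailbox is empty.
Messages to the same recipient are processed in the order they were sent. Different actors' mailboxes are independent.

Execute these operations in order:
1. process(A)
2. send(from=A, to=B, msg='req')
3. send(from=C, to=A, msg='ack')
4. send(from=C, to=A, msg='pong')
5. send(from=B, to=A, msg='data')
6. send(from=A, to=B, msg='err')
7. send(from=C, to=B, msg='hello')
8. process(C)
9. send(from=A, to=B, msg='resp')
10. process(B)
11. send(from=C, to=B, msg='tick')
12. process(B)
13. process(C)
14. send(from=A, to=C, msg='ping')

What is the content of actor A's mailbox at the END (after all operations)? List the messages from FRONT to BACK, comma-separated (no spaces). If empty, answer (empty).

Answer: ack,pong,data

Derivation:
After 1 (process(A)): A:[] B:[] C:[]
After 2 (send(from=A, to=B, msg='req')): A:[] B:[req] C:[]
After 3 (send(from=C, to=A, msg='ack')): A:[ack] B:[req] C:[]
After 4 (send(from=C, to=A, msg='pong')): A:[ack,pong] B:[req] C:[]
After 5 (send(from=B, to=A, msg='data')): A:[ack,pong,data] B:[req] C:[]
After 6 (send(from=A, to=B, msg='err')): A:[ack,pong,data] B:[req,err] C:[]
After 7 (send(from=C, to=B, msg='hello')): A:[ack,pong,data] B:[req,err,hello] C:[]
After 8 (process(C)): A:[ack,pong,data] B:[req,err,hello] C:[]
After 9 (send(from=A, to=B, msg='resp')): A:[ack,pong,data] B:[req,err,hello,resp] C:[]
After 10 (process(B)): A:[ack,pong,data] B:[err,hello,resp] C:[]
After 11 (send(from=C, to=B, msg='tick')): A:[ack,pong,data] B:[err,hello,resp,tick] C:[]
After 12 (process(B)): A:[ack,pong,data] B:[hello,resp,tick] C:[]
After 13 (process(C)): A:[ack,pong,data] B:[hello,resp,tick] C:[]
After 14 (send(from=A, to=C, msg='ping')): A:[ack,pong,data] B:[hello,resp,tick] C:[ping]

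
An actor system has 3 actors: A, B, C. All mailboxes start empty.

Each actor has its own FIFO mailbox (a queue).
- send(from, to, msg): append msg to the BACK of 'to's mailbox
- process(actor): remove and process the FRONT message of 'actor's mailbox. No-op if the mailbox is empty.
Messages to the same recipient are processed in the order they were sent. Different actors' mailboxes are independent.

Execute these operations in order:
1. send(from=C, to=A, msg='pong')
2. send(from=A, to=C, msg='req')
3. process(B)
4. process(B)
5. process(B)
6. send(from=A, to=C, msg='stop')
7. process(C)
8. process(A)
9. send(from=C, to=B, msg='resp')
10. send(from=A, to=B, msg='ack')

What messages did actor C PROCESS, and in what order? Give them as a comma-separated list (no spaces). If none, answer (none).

Answer: req

Derivation:
After 1 (send(from=C, to=A, msg='pong')): A:[pong] B:[] C:[]
After 2 (send(from=A, to=C, msg='req')): A:[pong] B:[] C:[req]
After 3 (process(B)): A:[pong] B:[] C:[req]
After 4 (process(B)): A:[pong] B:[] C:[req]
After 5 (process(B)): A:[pong] B:[] C:[req]
After 6 (send(from=A, to=C, msg='stop')): A:[pong] B:[] C:[req,stop]
After 7 (process(C)): A:[pong] B:[] C:[stop]
After 8 (process(A)): A:[] B:[] C:[stop]
After 9 (send(from=C, to=B, msg='resp')): A:[] B:[resp] C:[stop]
After 10 (send(from=A, to=B, msg='ack')): A:[] B:[resp,ack] C:[stop]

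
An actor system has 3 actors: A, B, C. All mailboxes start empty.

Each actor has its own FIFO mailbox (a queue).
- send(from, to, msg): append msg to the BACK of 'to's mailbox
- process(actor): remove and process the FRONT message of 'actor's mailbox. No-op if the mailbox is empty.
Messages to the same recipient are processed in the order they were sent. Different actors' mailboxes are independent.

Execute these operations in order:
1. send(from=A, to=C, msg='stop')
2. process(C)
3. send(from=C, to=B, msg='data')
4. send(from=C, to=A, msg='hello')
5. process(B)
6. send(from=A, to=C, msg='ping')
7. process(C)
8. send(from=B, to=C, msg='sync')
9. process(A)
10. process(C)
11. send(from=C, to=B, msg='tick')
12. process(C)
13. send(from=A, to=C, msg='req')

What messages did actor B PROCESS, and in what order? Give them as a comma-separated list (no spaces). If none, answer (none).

Answer: data

Derivation:
After 1 (send(from=A, to=C, msg='stop')): A:[] B:[] C:[stop]
After 2 (process(C)): A:[] B:[] C:[]
After 3 (send(from=C, to=B, msg='data')): A:[] B:[data] C:[]
After 4 (send(from=C, to=A, msg='hello')): A:[hello] B:[data] C:[]
After 5 (process(B)): A:[hello] B:[] C:[]
After 6 (send(from=A, to=C, msg='ping')): A:[hello] B:[] C:[ping]
After 7 (process(C)): A:[hello] B:[] C:[]
After 8 (send(from=B, to=C, msg='sync')): A:[hello] B:[] C:[sync]
After 9 (process(A)): A:[] B:[] C:[sync]
After 10 (process(C)): A:[] B:[] C:[]
After 11 (send(from=C, to=B, msg='tick')): A:[] B:[tick] C:[]
After 12 (process(C)): A:[] B:[tick] C:[]
After 13 (send(from=A, to=C, msg='req')): A:[] B:[tick] C:[req]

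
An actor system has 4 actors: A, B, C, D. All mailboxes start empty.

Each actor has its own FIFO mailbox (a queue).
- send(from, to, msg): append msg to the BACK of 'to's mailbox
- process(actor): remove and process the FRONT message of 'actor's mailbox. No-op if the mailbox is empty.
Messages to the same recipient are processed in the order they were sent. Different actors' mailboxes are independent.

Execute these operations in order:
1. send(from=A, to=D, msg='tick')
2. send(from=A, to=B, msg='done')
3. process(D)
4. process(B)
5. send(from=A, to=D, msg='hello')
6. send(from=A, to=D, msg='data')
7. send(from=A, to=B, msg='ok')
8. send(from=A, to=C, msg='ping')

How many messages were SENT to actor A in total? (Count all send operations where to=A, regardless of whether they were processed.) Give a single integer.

Answer: 0

Derivation:
After 1 (send(from=A, to=D, msg='tick')): A:[] B:[] C:[] D:[tick]
After 2 (send(from=A, to=B, msg='done')): A:[] B:[done] C:[] D:[tick]
After 3 (process(D)): A:[] B:[done] C:[] D:[]
After 4 (process(B)): A:[] B:[] C:[] D:[]
After 5 (send(from=A, to=D, msg='hello')): A:[] B:[] C:[] D:[hello]
After 6 (send(from=A, to=D, msg='data')): A:[] B:[] C:[] D:[hello,data]
After 7 (send(from=A, to=B, msg='ok')): A:[] B:[ok] C:[] D:[hello,data]
After 8 (send(from=A, to=C, msg='ping')): A:[] B:[ok] C:[ping] D:[hello,data]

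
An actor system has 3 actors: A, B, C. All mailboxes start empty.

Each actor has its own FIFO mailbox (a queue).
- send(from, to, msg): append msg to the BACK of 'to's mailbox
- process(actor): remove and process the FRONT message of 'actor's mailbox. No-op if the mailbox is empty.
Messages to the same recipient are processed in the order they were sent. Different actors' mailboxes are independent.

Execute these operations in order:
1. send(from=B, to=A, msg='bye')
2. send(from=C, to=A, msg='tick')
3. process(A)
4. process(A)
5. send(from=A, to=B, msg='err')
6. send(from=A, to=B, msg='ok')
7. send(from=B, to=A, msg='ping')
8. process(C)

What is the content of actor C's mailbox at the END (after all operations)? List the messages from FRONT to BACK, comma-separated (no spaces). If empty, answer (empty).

After 1 (send(from=B, to=A, msg='bye')): A:[bye] B:[] C:[]
After 2 (send(from=C, to=A, msg='tick')): A:[bye,tick] B:[] C:[]
After 3 (process(A)): A:[tick] B:[] C:[]
After 4 (process(A)): A:[] B:[] C:[]
After 5 (send(from=A, to=B, msg='err')): A:[] B:[err] C:[]
After 6 (send(from=A, to=B, msg='ok')): A:[] B:[err,ok] C:[]
After 7 (send(from=B, to=A, msg='ping')): A:[ping] B:[err,ok] C:[]
After 8 (process(C)): A:[ping] B:[err,ok] C:[]

Answer: (empty)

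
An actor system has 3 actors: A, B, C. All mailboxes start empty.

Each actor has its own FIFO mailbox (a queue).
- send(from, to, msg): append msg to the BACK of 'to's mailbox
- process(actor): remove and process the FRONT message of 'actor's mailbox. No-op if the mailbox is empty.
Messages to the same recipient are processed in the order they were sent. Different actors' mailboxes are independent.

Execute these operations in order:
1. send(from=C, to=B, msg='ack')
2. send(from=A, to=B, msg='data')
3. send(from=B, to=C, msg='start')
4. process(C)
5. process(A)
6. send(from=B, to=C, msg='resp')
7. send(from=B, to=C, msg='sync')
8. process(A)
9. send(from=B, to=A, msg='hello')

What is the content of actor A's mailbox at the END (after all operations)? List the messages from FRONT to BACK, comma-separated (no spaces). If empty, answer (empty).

After 1 (send(from=C, to=B, msg='ack')): A:[] B:[ack] C:[]
After 2 (send(from=A, to=B, msg='data')): A:[] B:[ack,data] C:[]
After 3 (send(from=B, to=C, msg='start')): A:[] B:[ack,data] C:[start]
After 4 (process(C)): A:[] B:[ack,data] C:[]
After 5 (process(A)): A:[] B:[ack,data] C:[]
After 6 (send(from=B, to=C, msg='resp')): A:[] B:[ack,data] C:[resp]
After 7 (send(from=B, to=C, msg='sync')): A:[] B:[ack,data] C:[resp,sync]
After 8 (process(A)): A:[] B:[ack,data] C:[resp,sync]
After 9 (send(from=B, to=A, msg='hello')): A:[hello] B:[ack,data] C:[resp,sync]

Answer: hello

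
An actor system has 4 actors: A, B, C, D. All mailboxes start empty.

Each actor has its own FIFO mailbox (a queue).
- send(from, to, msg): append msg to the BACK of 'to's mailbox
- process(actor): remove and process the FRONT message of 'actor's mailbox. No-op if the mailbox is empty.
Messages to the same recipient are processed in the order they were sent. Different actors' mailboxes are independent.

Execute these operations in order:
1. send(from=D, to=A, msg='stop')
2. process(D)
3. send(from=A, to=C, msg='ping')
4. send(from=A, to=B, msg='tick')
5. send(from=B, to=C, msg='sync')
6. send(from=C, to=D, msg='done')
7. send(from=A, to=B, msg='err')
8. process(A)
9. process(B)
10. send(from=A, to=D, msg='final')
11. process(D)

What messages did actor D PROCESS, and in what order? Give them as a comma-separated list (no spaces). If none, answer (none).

Answer: done

Derivation:
After 1 (send(from=D, to=A, msg='stop')): A:[stop] B:[] C:[] D:[]
After 2 (process(D)): A:[stop] B:[] C:[] D:[]
After 3 (send(from=A, to=C, msg='ping')): A:[stop] B:[] C:[ping] D:[]
After 4 (send(from=A, to=B, msg='tick')): A:[stop] B:[tick] C:[ping] D:[]
After 5 (send(from=B, to=C, msg='sync')): A:[stop] B:[tick] C:[ping,sync] D:[]
After 6 (send(from=C, to=D, msg='done')): A:[stop] B:[tick] C:[ping,sync] D:[done]
After 7 (send(from=A, to=B, msg='err')): A:[stop] B:[tick,err] C:[ping,sync] D:[done]
After 8 (process(A)): A:[] B:[tick,err] C:[ping,sync] D:[done]
After 9 (process(B)): A:[] B:[err] C:[ping,sync] D:[done]
After 10 (send(from=A, to=D, msg='final')): A:[] B:[err] C:[ping,sync] D:[done,final]
After 11 (process(D)): A:[] B:[err] C:[ping,sync] D:[final]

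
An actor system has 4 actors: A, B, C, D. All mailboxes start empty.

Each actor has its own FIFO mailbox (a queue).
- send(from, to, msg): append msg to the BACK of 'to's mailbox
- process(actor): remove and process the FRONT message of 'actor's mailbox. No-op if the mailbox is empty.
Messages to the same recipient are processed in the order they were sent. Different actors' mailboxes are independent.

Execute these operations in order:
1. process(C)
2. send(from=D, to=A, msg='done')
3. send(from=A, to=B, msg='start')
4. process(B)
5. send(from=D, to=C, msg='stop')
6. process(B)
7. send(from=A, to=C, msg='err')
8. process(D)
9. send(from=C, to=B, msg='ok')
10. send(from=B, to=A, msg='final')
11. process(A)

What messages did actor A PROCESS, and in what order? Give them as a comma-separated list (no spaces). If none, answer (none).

After 1 (process(C)): A:[] B:[] C:[] D:[]
After 2 (send(from=D, to=A, msg='done')): A:[done] B:[] C:[] D:[]
After 3 (send(from=A, to=B, msg='start')): A:[done] B:[start] C:[] D:[]
After 4 (process(B)): A:[done] B:[] C:[] D:[]
After 5 (send(from=D, to=C, msg='stop')): A:[done] B:[] C:[stop] D:[]
After 6 (process(B)): A:[done] B:[] C:[stop] D:[]
After 7 (send(from=A, to=C, msg='err')): A:[done] B:[] C:[stop,err] D:[]
After 8 (process(D)): A:[done] B:[] C:[stop,err] D:[]
After 9 (send(from=C, to=B, msg='ok')): A:[done] B:[ok] C:[stop,err] D:[]
After 10 (send(from=B, to=A, msg='final')): A:[done,final] B:[ok] C:[stop,err] D:[]
After 11 (process(A)): A:[final] B:[ok] C:[stop,err] D:[]

Answer: done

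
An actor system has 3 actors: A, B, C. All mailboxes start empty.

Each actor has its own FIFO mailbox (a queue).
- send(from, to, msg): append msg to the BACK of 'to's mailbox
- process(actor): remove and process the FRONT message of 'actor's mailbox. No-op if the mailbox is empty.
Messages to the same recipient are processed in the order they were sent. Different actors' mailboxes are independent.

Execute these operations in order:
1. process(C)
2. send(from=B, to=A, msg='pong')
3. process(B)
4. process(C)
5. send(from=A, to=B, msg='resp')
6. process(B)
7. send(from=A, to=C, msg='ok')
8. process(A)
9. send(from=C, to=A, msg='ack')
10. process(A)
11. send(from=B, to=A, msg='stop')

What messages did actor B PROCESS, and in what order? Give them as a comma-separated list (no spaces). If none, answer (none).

Answer: resp

Derivation:
After 1 (process(C)): A:[] B:[] C:[]
After 2 (send(from=B, to=A, msg='pong')): A:[pong] B:[] C:[]
After 3 (process(B)): A:[pong] B:[] C:[]
After 4 (process(C)): A:[pong] B:[] C:[]
After 5 (send(from=A, to=B, msg='resp')): A:[pong] B:[resp] C:[]
After 6 (process(B)): A:[pong] B:[] C:[]
After 7 (send(from=A, to=C, msg='ok')): A:[pong] B:[] C:[ok]
After 8 (process(A)): A:[] B:[] C:[ok]
After 9 (send(from=C, to=A, msg='ack')): A:[ack] B:[] C:[ok]
After 10 (process(A)): A:[] B:[] C:[ok]
After 11 (send(from=B, to=A, msg='stop')): A:[stop] B:[] C:[ok]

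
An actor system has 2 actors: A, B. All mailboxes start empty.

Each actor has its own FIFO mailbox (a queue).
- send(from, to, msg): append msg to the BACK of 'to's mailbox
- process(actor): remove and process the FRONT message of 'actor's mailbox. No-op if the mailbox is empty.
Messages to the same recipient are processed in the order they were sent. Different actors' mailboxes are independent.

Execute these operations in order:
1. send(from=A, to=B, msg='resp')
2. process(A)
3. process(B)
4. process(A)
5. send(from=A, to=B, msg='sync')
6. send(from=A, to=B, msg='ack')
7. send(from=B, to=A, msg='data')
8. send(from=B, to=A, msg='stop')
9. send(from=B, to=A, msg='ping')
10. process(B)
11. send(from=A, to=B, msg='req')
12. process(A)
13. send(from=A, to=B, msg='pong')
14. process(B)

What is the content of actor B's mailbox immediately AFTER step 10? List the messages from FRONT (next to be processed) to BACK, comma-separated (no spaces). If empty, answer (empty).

After 1 (send(from=A, to=B, msg='resp')): A:[] B:[resp]
After 2 (process(A)): A:[] B:[resp]
After 3 (process(B)): A:[] B:[]
After 4 (process(A)): A:[] B:[]
After 5 (send(from=A, to=B, msg='sync')): A:[] B:[sync]
After 6 (send(from=A, to=B, msg='ack')): A:[] B:[sync,ack]
After 7 (send(from=B, to=A, msg='data')): A:[data] B:[sync,ack]
After 8 (send(from=B, to=A, msg='stop')): A:[data,stop] B:[sync,ack]
After 9 (send(from=B, to=A, msg='ping')): A:[data,stop,ping] B:[sync,ack]
After 10 (process(B)): A:[data,stop,ping] B:[ack]

ack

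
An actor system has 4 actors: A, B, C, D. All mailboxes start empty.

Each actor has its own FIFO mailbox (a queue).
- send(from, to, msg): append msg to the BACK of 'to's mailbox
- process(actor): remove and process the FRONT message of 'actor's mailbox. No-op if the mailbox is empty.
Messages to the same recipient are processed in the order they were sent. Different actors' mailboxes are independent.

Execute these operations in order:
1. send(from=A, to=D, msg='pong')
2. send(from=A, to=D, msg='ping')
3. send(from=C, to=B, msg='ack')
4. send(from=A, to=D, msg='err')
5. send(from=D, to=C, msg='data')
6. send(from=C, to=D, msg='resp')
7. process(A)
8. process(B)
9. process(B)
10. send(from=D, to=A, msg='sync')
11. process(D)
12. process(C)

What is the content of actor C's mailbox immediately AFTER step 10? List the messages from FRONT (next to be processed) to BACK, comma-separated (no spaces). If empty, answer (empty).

After 1 (send(from=A, to=D, msg='pong')): A:[] B:[] C:[] D:[pong]
After 2 (send(from=A, to=D, msg='ping')): A:[] B:[] C:[] D:[pong,ping]
After 3 (send(from=C, to=B, msg='ack')): A:[] B:[ack] C:[] D:[pong,ping]
After 4 (send(from=A, to=D, msg='err')): A:[] B:[ack] C:[] D:[pong,ping,err]
After 5 (send(from=D, to=C, msg='data')): A:[] B:[ack] C:[data] D:[pong,ping,err]
After 6 (send(from=C, to=D, msg='resp')): A:[] B:[ack] C:[data] D:[pong,ping,err,resp]
After 7 (process(A)): A:[] B:[ack] C:[data] D:[pong,ping,err,resp]
After 8 (process(B)): A:[] B:[] C:[data] D:[pong,ping,err,resp]
After 9 (process(B)): A:[] B:[] C:[data] D:[pong,ping,err,resp]
After 10 (send(from=D, to=A, msg='sync')): A:[sync] B:[] C:[data] D:[pong,ping,err,resp]

data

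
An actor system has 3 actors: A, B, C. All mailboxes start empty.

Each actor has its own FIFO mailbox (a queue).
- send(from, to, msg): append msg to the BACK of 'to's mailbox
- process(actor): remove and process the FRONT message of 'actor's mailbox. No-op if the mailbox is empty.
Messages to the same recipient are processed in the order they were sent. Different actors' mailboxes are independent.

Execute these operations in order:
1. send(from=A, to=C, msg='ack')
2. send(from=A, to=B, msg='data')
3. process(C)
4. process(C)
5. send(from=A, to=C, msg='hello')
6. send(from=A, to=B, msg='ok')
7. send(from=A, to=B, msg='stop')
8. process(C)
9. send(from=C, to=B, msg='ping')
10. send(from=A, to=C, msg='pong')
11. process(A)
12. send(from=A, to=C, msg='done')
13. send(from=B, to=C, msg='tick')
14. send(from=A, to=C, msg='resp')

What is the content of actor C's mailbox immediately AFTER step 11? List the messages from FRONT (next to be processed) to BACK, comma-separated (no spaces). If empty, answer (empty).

After 1 (send(from=A, to=C, msg='ack')): A:[] B:[] C:[ack]
After 2 (send(from=A, to=B, msg='data')): A:[] B:[data] C:[ack]
After 3 (process(C)): A:[] B:[data] C:[]
After 4 (process(C)): A:[] B:[data] C:[]
After 5 (send(from=A, to=C, msg='hello')): A:[] B:[data] C:[hello]
After 6 (send(from=A, to=B, msg='ok')): A:[] B:[data,ok] C:[hello]
After 7 (send(from=A, to=B, msg='stop')): A:[] B:[data,ok,stop] C:[hello]
After 8 (process(C)): A:[] B:[data,ok,stop] C:[]
After 9 (send(from=C, to=B, msg='ping')): A:[] B:[data,ok,stop,ping] C:[]
After 10 (send(from=A, to=C, msg='pong')): A:[] B:[data,ok,stop,ping] C:[pong]
After 11 (process(A)): A:[] B:[data,ok,stop,ping] C:[pong]

pong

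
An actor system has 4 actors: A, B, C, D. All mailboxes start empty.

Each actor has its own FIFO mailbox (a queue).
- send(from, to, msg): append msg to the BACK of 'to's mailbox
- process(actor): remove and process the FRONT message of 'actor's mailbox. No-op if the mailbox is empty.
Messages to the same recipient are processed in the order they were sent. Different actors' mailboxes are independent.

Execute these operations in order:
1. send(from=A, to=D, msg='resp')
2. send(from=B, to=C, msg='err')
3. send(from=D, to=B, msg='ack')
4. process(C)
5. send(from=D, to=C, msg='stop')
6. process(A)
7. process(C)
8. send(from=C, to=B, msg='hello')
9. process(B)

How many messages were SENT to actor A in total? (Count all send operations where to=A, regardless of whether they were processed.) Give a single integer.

After 1 (send(from=A, to=D, msg='resp')): A:[] B:[] C:[] D:[resp]
After 2 (send(from=B, to=C, msg='err')): A:[] B:[] C:[err] D:[resp]
After 3 (send(from=D, to=B, msg='ack')): A:[] B:[ack] C:[err] D:[resp]
After 4 (process(C)): A:[] B:[ack] C:[] D:[resp]
After 5 (send(from=D, to=C, msg='stop')): A:[] B:[ack] C:[stop] D:[resp]
After 6 (process(A)): A:[] B:[ack] C:[stop] D:[resp]
After 7 (process(C)): A:[] B:[ack] C:[] D:[resp]
After 8 (send(from=C, to=B, msg='hello')): A:[] B:[ack,hello] C:[] D:[resp]
After 9 (process(B)): A:[] B:[hello] C:[] D:[resp]

Answer: 0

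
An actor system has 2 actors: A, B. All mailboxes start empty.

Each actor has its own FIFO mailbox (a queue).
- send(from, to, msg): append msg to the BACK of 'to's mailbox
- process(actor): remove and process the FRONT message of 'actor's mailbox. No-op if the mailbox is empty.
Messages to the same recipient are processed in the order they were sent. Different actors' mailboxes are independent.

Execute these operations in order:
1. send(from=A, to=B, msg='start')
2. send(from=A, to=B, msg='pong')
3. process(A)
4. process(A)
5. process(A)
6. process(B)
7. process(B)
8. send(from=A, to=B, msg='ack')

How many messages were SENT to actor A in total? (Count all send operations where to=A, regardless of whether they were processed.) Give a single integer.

After 1 (send(from=A, to=B, msg='start')): A:[] B:[start]
After 2 (send(from=A, to=B, msg='pong')): A:[] B:[start,pong]
After 3 (process(A)): A:[] B:[start,pong]
After 4 (process(A)): A:[] B:[start,pong]
After 5 (process(A)): A:[] B:[start,pong]
After 6 (process(B)): A:[] B:[pong]
After 7 (process(B)): A:[] B:[]
After 8 (send(from=A, to=B, msg='ack')): A:[] B:[ack]

Answer: 0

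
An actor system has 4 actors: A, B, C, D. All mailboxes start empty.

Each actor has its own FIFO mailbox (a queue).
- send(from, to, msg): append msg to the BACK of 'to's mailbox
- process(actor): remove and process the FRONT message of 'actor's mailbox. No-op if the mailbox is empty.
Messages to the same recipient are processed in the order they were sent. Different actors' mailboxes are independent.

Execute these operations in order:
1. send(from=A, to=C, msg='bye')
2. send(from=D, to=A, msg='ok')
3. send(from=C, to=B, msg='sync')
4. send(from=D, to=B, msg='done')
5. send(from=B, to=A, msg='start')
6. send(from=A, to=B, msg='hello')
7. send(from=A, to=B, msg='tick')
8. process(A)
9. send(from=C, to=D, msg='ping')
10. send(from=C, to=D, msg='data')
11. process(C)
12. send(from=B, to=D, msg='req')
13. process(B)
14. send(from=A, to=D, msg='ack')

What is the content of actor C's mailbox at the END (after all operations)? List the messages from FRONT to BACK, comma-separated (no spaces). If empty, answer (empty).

Answer: (empty)

Derivation:
After 1 (send(from=A, to=C, msg='bye')): A:[] B:[] C:[bye] D:[]
After 2 (send(from=D, to=A, msg='ok')): A:[ok] B:[] C:[bye] D:[]
After 3 (send(from=C, to=B, msg='sync')): A:[ok] B:[sync] C:[bye] D:[]
After 4 (send(from=D, to=B, msg='done')): A:[ok] B:[sync,done] C:[bye] D:[]
After 5 (send(from=B, to=A, msg='start')): A:[ok,start] B:[sync,done] C:[bye] D:[]
After 6 (send(from=A, to=B, msg='hello')): A:[ok,start] B:[sync,done,hello] C:[bye] D:[]
After 7 (send(from=A, to=B, msg='tick')): A:[ok,start] B:[sync,done,hello,tick] C:[bye] D:[]
After 8 (process(A)): A:[start] B:[sync,done,hello,tick] C:[bye] D:[]
After 9 (send(from=C, to=D, msg='ping')): A:[start] B:[sync,done,hello,tick] C:[bye] D:[ping]
After 10 (send(from=C, to=D, msg='data')): A:[start] B:[sync,done,hello,tick] C:[bye] D:[ping,data]
After 11 (process(C)): A:[start] B:[sync,done,hello,tick] C:[] D:[ping,data]
After 12 (send(from=B, to=D, msg='req')): A:[start] B:[sync,done,hello,tick] C:[] D:[ping,data,req]
After 13 (process(B)): A:[start] B:[done,hello,tick] C:[] D:[ping,data,req]
After 14 (send(from=A, to=D, msg='ack')): A:[start] B:[done,hello,tick] C:[] D:[ping,data,req,ack]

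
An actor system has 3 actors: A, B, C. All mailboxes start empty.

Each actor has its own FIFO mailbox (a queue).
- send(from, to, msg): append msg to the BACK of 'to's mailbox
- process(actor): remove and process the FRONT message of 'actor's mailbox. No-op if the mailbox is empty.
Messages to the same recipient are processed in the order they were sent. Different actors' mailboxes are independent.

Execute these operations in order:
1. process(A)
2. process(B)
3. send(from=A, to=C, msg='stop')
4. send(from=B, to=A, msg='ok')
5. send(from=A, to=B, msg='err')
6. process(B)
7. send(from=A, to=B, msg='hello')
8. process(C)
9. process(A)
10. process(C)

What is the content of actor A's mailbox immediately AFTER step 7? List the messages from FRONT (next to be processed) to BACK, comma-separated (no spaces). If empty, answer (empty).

After 1 (process(A)): A:[] B:[] C:[]
After 2 (process(B)): A:[] B:[] C:[]
After 3 (send(from=A, to=C, msg='stop')): A:[] B:[] C:[stop]
After 4 (send(from=B, to=A, msg='ok')): A:[ok] B:[] C:[stop]
After 5 (send(from=A, to=B, msg='err')): A:[ok] B:[err] C:[stop]
After 6 (process(B)): A:[ok] B:[] C:[stop]
After 7 (send(from=A, to=B, msg='hello')): A:[ok] B:[hello] C:[stop]

ok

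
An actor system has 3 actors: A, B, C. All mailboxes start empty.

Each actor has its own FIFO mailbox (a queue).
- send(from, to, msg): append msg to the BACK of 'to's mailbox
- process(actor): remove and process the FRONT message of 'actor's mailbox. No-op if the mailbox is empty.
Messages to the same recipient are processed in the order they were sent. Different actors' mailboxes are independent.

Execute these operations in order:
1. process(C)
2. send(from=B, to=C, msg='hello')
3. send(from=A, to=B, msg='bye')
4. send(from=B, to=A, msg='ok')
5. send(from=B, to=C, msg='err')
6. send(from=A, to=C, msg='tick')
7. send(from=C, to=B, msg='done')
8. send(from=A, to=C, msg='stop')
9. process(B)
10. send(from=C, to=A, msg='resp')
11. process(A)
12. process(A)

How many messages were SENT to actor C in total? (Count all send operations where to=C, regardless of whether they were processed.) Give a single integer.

Answer: 4

Derivation:
After 1 (process(C)): A:[] B:[] C:[]
After 2 (send(from=B, to=C, msg='hello')): A:[] B:[] C:[hello]
After 3 (send(from=A, to=B, msg='bye')): A:[] B:[bye] C:[hello]
After 4 (send(from=B, to=A, msg='ok')): A:[ok] B:[bye] C:[hello]
After 5 (send(from=B, to=C, msg='err')): A:[ok] B:[bye] C:[hello,err]
After 6 (send(from=A, to=C, msg='tick')): A:[ok] B:[bye] C:[hello,err,tick]
After 7 (send(from=C, to=B, msg='done')): A:[ok] B:[bye,done] C:[hello,err,tick]
After 8 (send(from=A, to=C, msg='stop')): A:[ok] B:[bye,done] C:[hello,err,tick,stop]
After 9 (process(B)): A:[ok] B:[done] C:[hello,err,tick,stop]
After 10 (send(from=C, to=A, msg='resp')): A:[ok,resp] B:[done] C:[hello,err,tick,stop]
After 11 (process(A)): A:[resp] B:[done] C:[hello,err,tick,stop]
After 12 (process(A)): A:[] B:[done] C:[hello,err,tick,stop]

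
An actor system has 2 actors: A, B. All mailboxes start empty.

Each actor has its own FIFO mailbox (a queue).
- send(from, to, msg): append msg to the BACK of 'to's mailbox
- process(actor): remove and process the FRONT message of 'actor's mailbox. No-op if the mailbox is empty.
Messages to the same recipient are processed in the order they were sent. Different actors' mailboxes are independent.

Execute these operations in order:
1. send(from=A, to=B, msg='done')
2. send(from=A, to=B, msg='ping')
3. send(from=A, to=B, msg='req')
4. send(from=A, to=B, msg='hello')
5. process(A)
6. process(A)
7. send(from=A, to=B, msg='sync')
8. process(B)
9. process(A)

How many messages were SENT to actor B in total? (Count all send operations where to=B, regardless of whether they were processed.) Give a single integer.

After 1 (send(from=A, to=B, msg='done')): A:[] B:[done]
After 2 (send(from=A, to=B, msg='ping')): A:[] B:[done,ping]
After 3 (send(from=A, to=B, msg='req')): A:[] B:[done,ping,req]
After 4 (send(from=A, to=B, msg='hello')): A:[] B:[done,ping,req,hello]
After 5 (process(A)): A:[] B:[done,ping,req,hello]
After 6 (process(A)): A:[] B:[done,ping,req,hello]
After 7 (send(from=A, to=B, msg='sync')): A:[] B:[done,ping,req,hello,sync]
After 8 (process(B)): A:[] B:[ping,req,hello,sync]
After 9 (process(A)): A:[] B:[ping,req,hello,sync]

Answer: 5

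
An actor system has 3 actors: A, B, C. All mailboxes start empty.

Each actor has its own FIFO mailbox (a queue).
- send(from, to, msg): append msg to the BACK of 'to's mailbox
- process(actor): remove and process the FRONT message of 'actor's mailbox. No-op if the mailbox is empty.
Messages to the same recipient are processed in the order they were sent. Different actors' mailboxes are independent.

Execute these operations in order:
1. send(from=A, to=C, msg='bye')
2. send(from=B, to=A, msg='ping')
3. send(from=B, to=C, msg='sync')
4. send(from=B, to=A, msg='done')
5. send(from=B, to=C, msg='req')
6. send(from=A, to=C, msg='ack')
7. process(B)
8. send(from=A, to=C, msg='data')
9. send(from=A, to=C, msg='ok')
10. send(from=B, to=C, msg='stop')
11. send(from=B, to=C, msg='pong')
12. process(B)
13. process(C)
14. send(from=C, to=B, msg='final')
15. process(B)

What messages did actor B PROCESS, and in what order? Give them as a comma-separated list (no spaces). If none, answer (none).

After 1 (send(from=A, to=C, msg='bye')): A:[] B:[] C:[bye]
After 2 (send(from=B, to=A, msg='ping')): A:[ping] B:[] C:[bye]
After 3 (send(from=B, to=C, msg='sync')): A:[ping] B:[] C:[bye,sync]
After 4 (send(from=B, to=A, msg='done')): A:[ping,done] B:[] C:[bye,sync]
After 5 (send(from=B, to=C, msg='req')): A:[ping,done] B:[] C:[bye,sync,req]
After 6 (send(from=A, to=C, msg='ack')): A:[ping,done] B:[] C:[bye,sync,req,ack]
After 7 (process(B)): A:[ping,done] B:[] C:[bye,sync,req,ack]
After 8 (send(from=A, to=C, msg='data')): A:[ping,done] B:[] C:[bye,sync,req,ack,data]
After 9 (send(from=A, to=C, msg='ok')): A:[ping,done] B:[] C:[bye,sync,req,ack,data,ok]
After 10 (send(from=B, to=C, msg='stop')): A:[ping,done] B:[] C:[bye,sync,req,ack,data,ok,stop]
After 11 (send(from=B, to=C, msg='pong')): A:[ping,done] B:[] C:[bye,sync,req,ack,data,ok,stop,pong]
After 12 (process(B)): A:[ping,done] B:[] C:[bye,sync,req,ack,data,ok,stop,pong]
After 13 (process(C)): A:[ping,done] B:[] C:[sync,req,ack,data,ok,stop,pong]
After 14 (send(from=C, to=B, msg='final')): A:[ping,done] B:[final] C:[sync,req,ack,data,ok,stop,pong]
After 15 (process(B)): A:[ping,done] B:[] C:[sync,req,ack,data,ok,stop,pong]

Answer: final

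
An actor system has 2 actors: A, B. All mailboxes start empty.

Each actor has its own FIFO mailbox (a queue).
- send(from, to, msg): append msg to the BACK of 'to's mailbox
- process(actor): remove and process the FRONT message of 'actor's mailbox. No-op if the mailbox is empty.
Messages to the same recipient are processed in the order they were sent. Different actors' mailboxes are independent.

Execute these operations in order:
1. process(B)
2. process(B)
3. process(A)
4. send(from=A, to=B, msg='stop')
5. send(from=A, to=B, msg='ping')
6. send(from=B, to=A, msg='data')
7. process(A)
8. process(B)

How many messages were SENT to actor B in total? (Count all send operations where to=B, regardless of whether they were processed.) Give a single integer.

Answer: 2

Derivation:
After 1 (process(B)): A:[] B:[]
After 2 (process(B)): A:[] B:[]
After 3 (process(A)): A:[] B:[]
After 4 (send(from=A, to=B, msg='stop')): A:[] B:[stop]
After 5 (send(from=A, to=B, msg='ping')): A:[] B:[stop,ping]
After 6 (send(from=B, to=A, msg='data')): A:[data] B:[stop,ping]
After 7 (process(A)): A:[] B:[stop,ping]
After 8 (process(B)): A:[] B:[ping]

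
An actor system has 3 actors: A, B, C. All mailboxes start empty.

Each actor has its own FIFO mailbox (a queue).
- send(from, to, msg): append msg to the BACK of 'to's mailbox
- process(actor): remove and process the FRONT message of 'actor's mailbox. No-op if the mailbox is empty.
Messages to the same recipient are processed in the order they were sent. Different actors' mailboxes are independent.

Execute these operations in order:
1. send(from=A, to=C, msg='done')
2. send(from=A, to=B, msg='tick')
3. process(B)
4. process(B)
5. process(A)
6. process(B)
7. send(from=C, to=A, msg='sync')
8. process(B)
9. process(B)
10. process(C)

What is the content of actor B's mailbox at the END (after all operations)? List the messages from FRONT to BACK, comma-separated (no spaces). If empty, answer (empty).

After 1 (send(from=A, to=C, msg='done')): A:[] B:[] C:[done]
After 2 (send(from=A, to=B, msg='tick')): A:[] B:[tick] C:[done]
After 3 (process(B)): A:[] B:[] C:[done]
After 4 (process(B)): A:[] B:[] C:[done]
After 5 (process(A)): A:[] B:[] C:[done]
After 6 (process(B)): A:[] B:[] C:[done]
After 7 (send(from=C, to=A, msg='sync')): A:[sync] B:[] C:[done]
After 8 (process(B)): A:[sync] B:[] C:[done]
After 9 (process(B)): A:[sync] B:[] C:[done]
After 10 (process(C)): A:[sync] B:[] C:[]

Answer: (empty)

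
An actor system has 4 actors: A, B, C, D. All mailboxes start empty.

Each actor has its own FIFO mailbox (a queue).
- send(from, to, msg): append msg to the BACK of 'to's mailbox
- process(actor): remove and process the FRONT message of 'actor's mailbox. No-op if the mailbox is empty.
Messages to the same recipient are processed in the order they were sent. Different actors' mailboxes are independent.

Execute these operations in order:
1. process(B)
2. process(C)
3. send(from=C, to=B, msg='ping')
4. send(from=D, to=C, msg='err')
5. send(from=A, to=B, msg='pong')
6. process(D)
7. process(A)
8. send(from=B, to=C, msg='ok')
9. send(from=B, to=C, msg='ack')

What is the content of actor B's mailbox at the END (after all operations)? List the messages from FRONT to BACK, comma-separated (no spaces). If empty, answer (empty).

After 1 (process(B)): A:[] B:[] C:[] D:[]
After 2 (process(C)): A:[] B:[] C:[] D:[]
After 3 (send(from=C, to=B, msg='ping')): A:[] B:[ping] C:[] D:[]
After 4 (send(from=D, to=C, msg='err')): A:[] B:[ping] C:[err] D:[]
After 5 (send(from=A, to=B, msg='pong')): A:[] B:[ping,pong] C:[err] D:[]
After 6 (process(D)): A:[] B:[ping,pong] C:[err] D:[]
After 7 (process(A)): A:[] B:[ping,pong] C:[err] D:[]
After 8 (send(from=B, to=C, msg='ok')): A:[] B:[ping,pong] C:[err,ok] D:[]
After 9 (send(from=B, to=C, msg='ack')): A:[] B:[ping,pong] C:[err,ok,ack] D:[]

Answer: ping,pong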